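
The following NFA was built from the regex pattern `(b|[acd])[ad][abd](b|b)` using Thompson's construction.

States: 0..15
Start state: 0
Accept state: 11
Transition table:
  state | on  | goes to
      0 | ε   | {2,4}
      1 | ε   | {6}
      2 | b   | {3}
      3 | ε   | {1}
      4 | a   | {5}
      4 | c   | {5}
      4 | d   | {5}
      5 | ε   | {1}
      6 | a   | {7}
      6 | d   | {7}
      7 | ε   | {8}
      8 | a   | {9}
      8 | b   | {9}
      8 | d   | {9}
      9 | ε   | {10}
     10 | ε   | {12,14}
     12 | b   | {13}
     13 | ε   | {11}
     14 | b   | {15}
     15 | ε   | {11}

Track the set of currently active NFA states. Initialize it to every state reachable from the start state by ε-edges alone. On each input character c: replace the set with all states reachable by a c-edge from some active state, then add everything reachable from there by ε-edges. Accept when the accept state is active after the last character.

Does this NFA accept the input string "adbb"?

Answer: ACCEPT

Derivation:
initial (ε-close {0}): {0,2,4}
'a' @ 1: {1,5,6}
'd' @ 2: {7,8}
'b' @ 3: {9,10,12,14}
'b' @ 4: {11,13,15}  [accepting]
end set {11,13,15} — state 11 in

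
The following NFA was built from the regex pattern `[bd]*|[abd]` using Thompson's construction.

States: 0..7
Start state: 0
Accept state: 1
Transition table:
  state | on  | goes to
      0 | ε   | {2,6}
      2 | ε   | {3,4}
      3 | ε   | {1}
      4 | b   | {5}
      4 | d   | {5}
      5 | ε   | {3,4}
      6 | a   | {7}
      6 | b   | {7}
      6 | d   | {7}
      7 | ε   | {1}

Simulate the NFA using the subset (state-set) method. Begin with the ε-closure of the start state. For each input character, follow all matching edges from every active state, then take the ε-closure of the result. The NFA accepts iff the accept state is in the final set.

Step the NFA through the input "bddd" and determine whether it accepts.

Answer: ACCEPT

Trace:
initial (ε-close {0}): {0,1,2,3,4,6}
'b' @ 1: {1,3,4,5,7}  ✓accept
'd' @ 2: {1,3,4,5}  ✓accept
'd' @ 3: {1,3,4,5}  ✓accept
'd' @ 4: {1,3,4,5}  ✓accept
after full input: {1,3,4,5}  (accept=1 in)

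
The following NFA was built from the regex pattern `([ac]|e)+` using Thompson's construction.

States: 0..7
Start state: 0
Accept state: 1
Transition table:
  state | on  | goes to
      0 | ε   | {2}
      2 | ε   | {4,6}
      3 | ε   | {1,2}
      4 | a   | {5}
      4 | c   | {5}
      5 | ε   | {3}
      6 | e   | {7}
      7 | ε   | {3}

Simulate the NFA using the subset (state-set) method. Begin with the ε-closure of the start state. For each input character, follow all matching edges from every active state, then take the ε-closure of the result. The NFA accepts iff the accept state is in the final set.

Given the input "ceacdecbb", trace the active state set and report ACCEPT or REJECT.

Answer: REJECT

Trace:
initial (ε-close {0}): {0,2,4,6}
'c' @ 1: {1,2,3,4,5,6}  (accept∈set)
'e' @ 2: {1,2,3,4,6,7}  (accept∈set)
'a' @ 3: {1,2,3,4,5,6}  (accept∈set)
'c' @ 4: {1,2,3,4,5,6}  (accept∈set)
'd' @ 5: {}  — no active states
rest 'ecbb' ignored (set empty)
after full input: {}  (accept=1 not in)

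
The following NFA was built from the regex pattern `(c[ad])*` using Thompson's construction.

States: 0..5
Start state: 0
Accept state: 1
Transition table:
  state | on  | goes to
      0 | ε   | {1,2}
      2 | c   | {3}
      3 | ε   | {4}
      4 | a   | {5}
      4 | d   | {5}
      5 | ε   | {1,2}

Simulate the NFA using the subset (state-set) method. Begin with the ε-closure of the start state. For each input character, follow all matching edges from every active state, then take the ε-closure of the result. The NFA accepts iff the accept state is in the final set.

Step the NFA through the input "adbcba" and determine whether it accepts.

start: ε-closure({0}) = {0,1,2}
'a' @ 1: {}  — state set empty
rest 'dbcba' ignored (set empty)
after full input: {}  (accept=1 not in)

Answer: REJECT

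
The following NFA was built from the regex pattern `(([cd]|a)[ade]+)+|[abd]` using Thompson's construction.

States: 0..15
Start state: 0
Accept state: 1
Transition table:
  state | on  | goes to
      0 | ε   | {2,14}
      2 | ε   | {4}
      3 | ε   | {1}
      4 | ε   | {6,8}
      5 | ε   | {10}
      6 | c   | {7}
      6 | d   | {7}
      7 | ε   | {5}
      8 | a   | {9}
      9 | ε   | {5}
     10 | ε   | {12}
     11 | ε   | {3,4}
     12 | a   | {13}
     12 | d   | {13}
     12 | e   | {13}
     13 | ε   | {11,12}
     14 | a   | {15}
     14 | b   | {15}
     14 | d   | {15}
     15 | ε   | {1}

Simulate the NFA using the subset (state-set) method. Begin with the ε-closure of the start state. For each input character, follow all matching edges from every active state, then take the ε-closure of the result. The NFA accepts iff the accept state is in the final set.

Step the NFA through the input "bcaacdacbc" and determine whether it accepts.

Answer: REJECT

Derivation:
initial (ε-close {0}): {0,2,4,6,8,14}
'b' @ 1: {1,15}  (accept∈set)
'c' @ 2: {}  — dead — no transitions
rest 'aacdacbc' ignored (set empty)
final: {}; accept 1 not in set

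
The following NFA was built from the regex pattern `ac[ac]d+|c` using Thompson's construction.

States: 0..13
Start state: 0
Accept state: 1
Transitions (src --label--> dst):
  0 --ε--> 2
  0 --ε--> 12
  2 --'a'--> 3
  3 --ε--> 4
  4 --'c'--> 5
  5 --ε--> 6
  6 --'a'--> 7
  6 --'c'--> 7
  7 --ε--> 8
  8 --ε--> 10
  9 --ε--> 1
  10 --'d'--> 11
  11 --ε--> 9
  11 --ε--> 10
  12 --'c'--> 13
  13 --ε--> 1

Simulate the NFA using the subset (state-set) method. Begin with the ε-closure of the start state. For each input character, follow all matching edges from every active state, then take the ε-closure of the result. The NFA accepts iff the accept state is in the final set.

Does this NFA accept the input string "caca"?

Answer: REJECT

Derivation:
initial (ε-close {0}): {0,2,12}
'c' @ 1: {1,13}  (accept∈set)
'a' @ 2: {}  — no active states
rest 'ca' ignored (set empty)
final: {}; accept 1 not in set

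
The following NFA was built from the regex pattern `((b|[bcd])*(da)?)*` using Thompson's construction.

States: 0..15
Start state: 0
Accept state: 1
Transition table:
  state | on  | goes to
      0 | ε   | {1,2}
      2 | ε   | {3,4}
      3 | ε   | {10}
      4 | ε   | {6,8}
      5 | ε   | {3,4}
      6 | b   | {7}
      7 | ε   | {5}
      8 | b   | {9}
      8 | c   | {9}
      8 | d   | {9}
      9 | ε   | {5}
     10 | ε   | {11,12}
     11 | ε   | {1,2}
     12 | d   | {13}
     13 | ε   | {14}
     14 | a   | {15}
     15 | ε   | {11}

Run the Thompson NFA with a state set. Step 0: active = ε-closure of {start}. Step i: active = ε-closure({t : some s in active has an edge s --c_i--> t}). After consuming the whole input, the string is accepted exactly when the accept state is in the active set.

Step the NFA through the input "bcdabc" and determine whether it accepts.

Answer: ACCEPT

Trace:
S₀ = ε-closure({0}) = {0,1,2,3,4,6,8,10,11,12}
'b' @ 1: {1,2,3,4,5,6,7,8,9,10,11,12}  [accepting]
'c' @ 2: {1,2,3,4,5,6,8,9,10,11,12}  [accepting]
'd' @ 3: {1,2,3,4,5,6,8,9,10,11,12,13,14}  [accepting]
'a' @ 4: {1,2,3,4,6,8,10,11,12,15}  [accepting]
'b' @ 5: {1,2,3,4,5,6,7,8,9,10,11,12}  [accepting]
'c' @ 6: {1,2,3,4,5,6,8,9,10,11,12}  [accepting]
end set {1,2,3,4,5,6,8,9,10,11,12} — state 1 in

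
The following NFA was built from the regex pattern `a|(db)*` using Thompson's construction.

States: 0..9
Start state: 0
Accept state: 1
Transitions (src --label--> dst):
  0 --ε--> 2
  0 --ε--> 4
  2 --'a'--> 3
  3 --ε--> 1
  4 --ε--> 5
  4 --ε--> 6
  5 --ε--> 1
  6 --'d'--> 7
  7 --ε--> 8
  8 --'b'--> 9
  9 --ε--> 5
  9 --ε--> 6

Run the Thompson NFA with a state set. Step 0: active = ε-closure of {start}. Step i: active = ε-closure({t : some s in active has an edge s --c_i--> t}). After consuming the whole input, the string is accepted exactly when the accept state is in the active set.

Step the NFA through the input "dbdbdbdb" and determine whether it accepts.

Answer: ACCEPT

Trace:
start: ε-closure({0}) = {0,1,2,4,5,6}
'd' @ 1: {7,8}
'b' @ 2: {1,5,6,9}  [accepting]
'd' @ 3: {7,8}
'b' @ 4: {1,5,6,9}  [accepting]
'd' @ 5: {7,8}
'b' @ 6: {1,5,6,9}  [accepting]
'd' @ 7: {7,8}
'b' @ 8: {1,5,6,9}  [accepting]
end set {1,5,6,9} — state 1 in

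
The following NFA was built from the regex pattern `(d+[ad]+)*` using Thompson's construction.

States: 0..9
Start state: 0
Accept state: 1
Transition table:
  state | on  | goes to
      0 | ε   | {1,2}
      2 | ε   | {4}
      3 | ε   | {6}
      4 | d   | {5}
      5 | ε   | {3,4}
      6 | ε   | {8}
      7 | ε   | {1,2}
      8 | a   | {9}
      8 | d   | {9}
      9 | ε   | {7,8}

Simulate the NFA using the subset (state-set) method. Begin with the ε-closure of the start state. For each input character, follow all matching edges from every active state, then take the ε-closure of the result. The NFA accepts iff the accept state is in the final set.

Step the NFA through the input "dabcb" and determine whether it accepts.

Answer: REJECT

Derivation:
initial (ε-close {0}): {0,1,2,4}
'd' @ 1: {3,4,5,6,8}
'a' @ 2: {1,2,4,7,8,9}  (accept∈set)
'b' @ 3: {}  — state set empty
rest 'cb' ignored (set empty)
end set {} — state 1 not in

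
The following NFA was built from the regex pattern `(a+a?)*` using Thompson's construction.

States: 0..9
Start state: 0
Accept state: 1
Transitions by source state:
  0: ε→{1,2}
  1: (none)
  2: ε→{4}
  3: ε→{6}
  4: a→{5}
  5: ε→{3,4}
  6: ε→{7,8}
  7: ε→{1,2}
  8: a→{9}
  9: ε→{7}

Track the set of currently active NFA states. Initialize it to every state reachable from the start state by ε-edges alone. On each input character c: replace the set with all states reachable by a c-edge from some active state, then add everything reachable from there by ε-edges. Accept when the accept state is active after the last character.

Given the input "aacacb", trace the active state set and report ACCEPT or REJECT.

S₀ = ε-closure({0}) = {0,1,2,4}
'a' @ 1: {1,2,3,4,5,6,7,8}  ✓accept
'a' @ 2: {1,2,3,4,5,6,7,8,9}  ✓accept
'c' @ 3: {}  — no active states
rest 'acb' ignored (set empty)
end set {} — state 1 not in

Answer: REJECT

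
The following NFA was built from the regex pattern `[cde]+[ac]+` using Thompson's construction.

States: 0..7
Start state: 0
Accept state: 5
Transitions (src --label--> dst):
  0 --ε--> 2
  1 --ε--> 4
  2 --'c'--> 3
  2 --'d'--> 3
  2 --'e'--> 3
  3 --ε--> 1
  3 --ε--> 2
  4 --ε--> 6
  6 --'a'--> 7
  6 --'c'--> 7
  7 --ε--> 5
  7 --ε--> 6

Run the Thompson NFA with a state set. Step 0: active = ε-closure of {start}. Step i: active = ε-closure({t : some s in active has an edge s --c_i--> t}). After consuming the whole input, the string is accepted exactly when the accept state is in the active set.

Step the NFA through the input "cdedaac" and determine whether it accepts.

Answer: ACCEPT

Trace:
start: ε-closure({0}) = {0,2}
'c' @ 1: {1,2,3,4,6}
'd' @ 2: {1,2,3,4,6}
'e' @ 3: {1,2,3,4,6}
'd' @ 4: {1,2,3,4,6}
'a' @ 5: {5,6,7}  (accept∈set)
'a' @ 6: {5,6,7}  (accept∈set)
'c' @ 7: {5,6,7}  (accept∈set)
final: {5,6,7}; accept 5 in set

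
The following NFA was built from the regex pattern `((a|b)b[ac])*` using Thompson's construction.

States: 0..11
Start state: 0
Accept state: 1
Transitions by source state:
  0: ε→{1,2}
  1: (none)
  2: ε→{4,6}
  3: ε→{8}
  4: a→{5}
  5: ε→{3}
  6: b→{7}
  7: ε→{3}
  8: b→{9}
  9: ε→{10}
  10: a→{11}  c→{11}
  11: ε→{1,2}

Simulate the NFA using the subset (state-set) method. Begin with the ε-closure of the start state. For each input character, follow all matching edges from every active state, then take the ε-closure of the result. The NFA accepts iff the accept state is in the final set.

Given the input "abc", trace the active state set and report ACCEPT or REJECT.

Answer: ACCEPT

Steps:
S₀ = ε-closure({0}) = {0,1,2,4,6}
'a' @ 1: {3,5,8}
'b' @ 2: {9,10}
'c' @ 3: {1,2,4,6,11}  ✓accept
final: {1,2,4,6,11}; accept 1 in set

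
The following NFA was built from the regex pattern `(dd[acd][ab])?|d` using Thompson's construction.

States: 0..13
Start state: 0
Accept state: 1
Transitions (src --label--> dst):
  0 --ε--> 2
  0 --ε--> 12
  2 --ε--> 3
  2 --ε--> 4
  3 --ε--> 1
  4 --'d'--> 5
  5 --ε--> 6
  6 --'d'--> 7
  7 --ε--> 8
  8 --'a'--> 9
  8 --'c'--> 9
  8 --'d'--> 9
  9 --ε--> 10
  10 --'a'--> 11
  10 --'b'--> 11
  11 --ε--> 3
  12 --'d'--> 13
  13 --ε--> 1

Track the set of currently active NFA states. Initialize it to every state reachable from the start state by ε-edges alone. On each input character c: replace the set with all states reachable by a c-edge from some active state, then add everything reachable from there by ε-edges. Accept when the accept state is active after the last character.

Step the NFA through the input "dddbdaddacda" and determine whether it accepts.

Answer: REJECT

Derivation:
initial (ε-close {0}): {0,1,2,3,4,12}
'd' @ 1: {1,5,6,13}  ✓accept
'd' @ 2: {7,8}
'd' @ 3: {9,10}
'b' @ 4: {1,3,11}  ✓accept
'd' @ 5: {}  — dead — no transitions
rest 'addacda' ignored (set empty)
end set {} — state 1 not in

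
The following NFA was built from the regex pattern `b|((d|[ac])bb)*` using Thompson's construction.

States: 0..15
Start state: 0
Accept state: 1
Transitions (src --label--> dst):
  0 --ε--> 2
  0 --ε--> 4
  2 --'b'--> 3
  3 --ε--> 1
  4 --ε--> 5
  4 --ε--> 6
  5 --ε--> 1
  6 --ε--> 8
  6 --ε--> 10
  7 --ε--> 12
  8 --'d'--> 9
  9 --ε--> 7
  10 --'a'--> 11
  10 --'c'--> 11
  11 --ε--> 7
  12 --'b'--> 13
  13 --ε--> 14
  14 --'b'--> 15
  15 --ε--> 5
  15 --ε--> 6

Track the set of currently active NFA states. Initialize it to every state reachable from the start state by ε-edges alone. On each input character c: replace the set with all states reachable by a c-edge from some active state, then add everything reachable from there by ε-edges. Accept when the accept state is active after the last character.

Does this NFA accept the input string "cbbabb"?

S₀ = ε-closure({0}) = {0,1,2,4,5,6,8,10}
'c' @ 1: {7,11,12}
'b' @ 2: {13,14}
'b' @ 3: {1,5,6,8,10,15}  (accept∈set)
'a' @ 4: {7,11,12}
'b' @ 5: {13,14}
'b' @ 6: {1,5,6,8,10,15}  (accept∈set)
end set {1,5,6,8,10,15} — state 1 in

Answer: ACCEPT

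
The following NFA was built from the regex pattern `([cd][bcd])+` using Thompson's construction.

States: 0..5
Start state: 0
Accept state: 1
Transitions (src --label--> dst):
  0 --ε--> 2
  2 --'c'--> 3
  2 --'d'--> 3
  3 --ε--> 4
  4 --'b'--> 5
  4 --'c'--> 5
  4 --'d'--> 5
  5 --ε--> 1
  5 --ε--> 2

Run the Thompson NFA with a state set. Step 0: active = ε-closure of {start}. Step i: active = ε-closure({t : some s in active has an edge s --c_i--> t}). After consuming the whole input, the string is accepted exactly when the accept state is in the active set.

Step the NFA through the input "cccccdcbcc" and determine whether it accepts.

Answer: ACCEPT

Trace:
initial (ε-close {0}): {0,2}
'c' @ 1: {3,4}
'c' @ 2: {1,2,5}  ✓accept
'c' @ 3: {3,4}
'c' @ 4: {1,2,5}  ✓accept
'c' @ 5: {3,4}
'd' @ 6: {1,2,5}  ✓accept
'c' @ 7: {3,4}
'b' @ 8: {1,2,5}  ✓accept
'c' @ 9: {3,4}
'c' @ 10: {1,2,5}  ✓accept
after full input: {1,2,5}  (accept=1 in)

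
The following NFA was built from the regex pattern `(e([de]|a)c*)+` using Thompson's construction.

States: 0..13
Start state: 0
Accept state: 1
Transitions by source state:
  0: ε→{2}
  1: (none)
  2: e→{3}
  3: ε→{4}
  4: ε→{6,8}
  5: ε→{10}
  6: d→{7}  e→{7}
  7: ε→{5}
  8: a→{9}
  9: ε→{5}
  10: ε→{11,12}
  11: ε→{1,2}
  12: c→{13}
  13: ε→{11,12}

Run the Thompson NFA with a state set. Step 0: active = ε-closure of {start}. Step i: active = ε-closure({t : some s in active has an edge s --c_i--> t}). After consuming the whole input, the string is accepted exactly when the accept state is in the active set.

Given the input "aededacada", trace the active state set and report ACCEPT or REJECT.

initial (ε-close {0}): {0,2}
'a' @ 1: {}  — dead — no transitions
rest 'ededacada' ignored (set empty)
end set {} — state 1 not in

Answer: REJECT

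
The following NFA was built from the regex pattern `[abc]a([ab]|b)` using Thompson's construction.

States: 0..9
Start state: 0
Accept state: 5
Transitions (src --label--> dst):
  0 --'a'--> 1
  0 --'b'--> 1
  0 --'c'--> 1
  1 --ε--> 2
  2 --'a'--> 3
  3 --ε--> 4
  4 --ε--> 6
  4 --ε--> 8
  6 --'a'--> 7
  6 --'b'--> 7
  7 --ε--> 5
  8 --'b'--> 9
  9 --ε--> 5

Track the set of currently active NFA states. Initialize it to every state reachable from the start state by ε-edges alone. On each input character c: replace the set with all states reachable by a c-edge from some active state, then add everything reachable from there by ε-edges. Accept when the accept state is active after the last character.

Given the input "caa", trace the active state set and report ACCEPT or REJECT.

Answer: ACCEPT

Steps:
S₀ = ε-closure({0}) = {0}
'c' @ 1: {1,2}
'a' @ 2: {3,4,6,8}
'a' @ 3: {5,7}  (accept∈set)
final: {5,7}; accept 5 in set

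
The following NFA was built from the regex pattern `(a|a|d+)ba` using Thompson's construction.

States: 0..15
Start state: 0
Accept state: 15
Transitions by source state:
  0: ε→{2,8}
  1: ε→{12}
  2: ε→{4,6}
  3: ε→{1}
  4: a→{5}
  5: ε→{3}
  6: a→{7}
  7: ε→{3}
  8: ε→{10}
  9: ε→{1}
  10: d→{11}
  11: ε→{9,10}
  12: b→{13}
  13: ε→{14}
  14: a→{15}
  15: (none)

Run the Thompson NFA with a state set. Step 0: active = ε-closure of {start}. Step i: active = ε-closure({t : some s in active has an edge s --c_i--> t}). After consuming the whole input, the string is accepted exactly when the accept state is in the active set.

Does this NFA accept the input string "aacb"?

Answer: REJECT

Derivation:
S₀ = ε-closure({0}) = {0,2,4,6,8,10}
'a' @ 1: {1,3,5,7,12}
'a' @ 2: {}  — no active states
rest 'cb' ignored (set empty)
after full input: {}  (accept=15 not in)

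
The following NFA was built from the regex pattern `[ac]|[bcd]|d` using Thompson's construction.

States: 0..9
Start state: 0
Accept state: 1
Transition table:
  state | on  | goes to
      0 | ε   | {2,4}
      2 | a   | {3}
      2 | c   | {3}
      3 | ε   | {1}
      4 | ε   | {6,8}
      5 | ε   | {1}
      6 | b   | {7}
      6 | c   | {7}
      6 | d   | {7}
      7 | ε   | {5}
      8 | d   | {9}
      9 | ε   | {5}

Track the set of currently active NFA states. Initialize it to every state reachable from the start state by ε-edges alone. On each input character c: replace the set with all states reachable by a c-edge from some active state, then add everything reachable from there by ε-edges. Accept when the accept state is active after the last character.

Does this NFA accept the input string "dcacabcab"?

S₀ = ε-closure({0}) = {0,2,4,6,8}
'd' @ 1: {1,5,7,9}  (accept∈set)
'c' @ 2: {}  — dead — no transitions
rest 'acabcab' ignored (set empty)
after full input: {}  (accept=1 not in)

Answer: REJECT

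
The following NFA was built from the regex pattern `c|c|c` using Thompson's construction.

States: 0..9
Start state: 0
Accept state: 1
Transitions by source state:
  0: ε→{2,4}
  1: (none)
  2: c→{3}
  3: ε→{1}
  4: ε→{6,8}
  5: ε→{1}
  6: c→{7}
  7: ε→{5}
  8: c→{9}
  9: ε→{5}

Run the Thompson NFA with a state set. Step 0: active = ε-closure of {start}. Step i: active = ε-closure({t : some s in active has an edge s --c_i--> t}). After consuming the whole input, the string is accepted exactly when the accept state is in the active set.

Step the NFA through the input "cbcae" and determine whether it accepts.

initial (ε-close {0}): {0,2,4,6,8}
'c' @ 1: {1,3,5,7,9}  (accept∈set)
'b' @ 2: {}  — dead — no transitions
rest 'cae' ignored (set empty)
final: {}; accept 1 not in set

Answer: REJECT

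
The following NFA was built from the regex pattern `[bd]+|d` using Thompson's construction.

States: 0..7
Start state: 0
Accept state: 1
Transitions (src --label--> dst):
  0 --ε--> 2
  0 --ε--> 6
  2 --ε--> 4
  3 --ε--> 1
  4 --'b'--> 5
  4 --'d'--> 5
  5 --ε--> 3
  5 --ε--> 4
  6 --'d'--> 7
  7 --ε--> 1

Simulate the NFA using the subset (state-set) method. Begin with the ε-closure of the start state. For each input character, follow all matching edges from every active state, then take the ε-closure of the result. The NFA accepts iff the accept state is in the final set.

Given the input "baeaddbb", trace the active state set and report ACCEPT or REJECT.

start: ε-closure({0}) = {0,2,4,6}
'b' @ 1: {1,3,4,5}  [accepting]
'a' @ 2: {}  — dead — no transitions
rest 'eaddbb' ignored (set empty)
end set {} — state 1 not in

Answer: REJECT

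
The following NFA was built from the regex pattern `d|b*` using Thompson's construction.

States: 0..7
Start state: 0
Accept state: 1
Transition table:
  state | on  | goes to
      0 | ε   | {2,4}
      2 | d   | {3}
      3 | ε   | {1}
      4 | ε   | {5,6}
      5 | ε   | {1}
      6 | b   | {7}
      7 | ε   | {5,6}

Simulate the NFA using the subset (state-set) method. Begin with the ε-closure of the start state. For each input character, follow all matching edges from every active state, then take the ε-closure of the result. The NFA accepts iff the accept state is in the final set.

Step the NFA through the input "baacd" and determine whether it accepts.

S₀ = ε-closure({0}) = {0,1,2,4,5,6}
'b' @ 1: {1,5,6,7}  ✓accept
'a' @ 2: {}  — no active states
rest 'acd' ignored (set empty)
end set {} — state 1 not in

Answer: REJECT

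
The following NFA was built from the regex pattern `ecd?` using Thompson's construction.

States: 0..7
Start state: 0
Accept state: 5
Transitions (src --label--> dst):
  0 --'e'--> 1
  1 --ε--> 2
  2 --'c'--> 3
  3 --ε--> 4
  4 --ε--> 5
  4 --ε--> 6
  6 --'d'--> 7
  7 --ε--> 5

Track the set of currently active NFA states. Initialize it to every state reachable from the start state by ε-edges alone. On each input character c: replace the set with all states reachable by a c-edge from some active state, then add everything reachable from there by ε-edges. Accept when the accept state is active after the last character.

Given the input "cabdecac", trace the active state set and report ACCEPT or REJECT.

Answer: REJECT

Steps:
initial (ε-close {0}): {0}
'c' @ 1: {}  — no active states
rest 'abdecac' ignored (set empty)
after full input: {}  (accept=5 not in)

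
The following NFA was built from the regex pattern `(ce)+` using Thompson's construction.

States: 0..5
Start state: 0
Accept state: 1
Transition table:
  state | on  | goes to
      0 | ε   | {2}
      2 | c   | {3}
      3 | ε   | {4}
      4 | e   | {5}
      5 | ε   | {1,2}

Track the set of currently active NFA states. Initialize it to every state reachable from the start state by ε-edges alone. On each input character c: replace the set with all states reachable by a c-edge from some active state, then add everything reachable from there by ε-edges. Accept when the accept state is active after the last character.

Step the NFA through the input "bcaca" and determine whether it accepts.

Answer: REJECT

Steps:
start: ε-closure({0}) = {0,2}
'b' @ 1: {}  — no active states
rest 'caca' ignored (set empty)
after full input: {}  (accept=1 not in)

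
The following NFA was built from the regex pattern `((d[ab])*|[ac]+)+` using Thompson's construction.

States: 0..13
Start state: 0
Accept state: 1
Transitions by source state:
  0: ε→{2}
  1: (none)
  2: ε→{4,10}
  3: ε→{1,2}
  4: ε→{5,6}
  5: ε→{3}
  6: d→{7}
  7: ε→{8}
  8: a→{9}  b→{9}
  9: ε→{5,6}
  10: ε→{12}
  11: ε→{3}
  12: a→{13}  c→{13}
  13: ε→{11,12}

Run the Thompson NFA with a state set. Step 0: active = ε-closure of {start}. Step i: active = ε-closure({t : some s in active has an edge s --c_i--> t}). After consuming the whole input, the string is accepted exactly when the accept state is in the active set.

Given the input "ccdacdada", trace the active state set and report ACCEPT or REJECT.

Answer: ACCEPT

Derivation:
initial (ε-close {0}): {0,1,2,3,4,5,6,10,12}
'c' @ 1: {1,2,3,4,5,6,10,11,12,13}  ✓accept
'c' @ 2: {1,2,3,4,5,6,10,11,12,13}  ✓accept
'd' @ 3: {7,8}
'a' @ 4: {1,2,3,4,5,6,9,10,12}  ✓accept
'c' @ 5: {1,2,3,4,5,6,10,11,12,13}  ✓accept
'd' @ 6: {7,8}
'a' @ 7: {1,2,3,4,5,6,9,10,12}  ✓accept
'd' @ 8: {7,8}
'a' @ 9: {1,2,3,4,5,6,9,10,12}  ✓accept
end set {1,2,3,4,5,6,9,10,12} — state 1 in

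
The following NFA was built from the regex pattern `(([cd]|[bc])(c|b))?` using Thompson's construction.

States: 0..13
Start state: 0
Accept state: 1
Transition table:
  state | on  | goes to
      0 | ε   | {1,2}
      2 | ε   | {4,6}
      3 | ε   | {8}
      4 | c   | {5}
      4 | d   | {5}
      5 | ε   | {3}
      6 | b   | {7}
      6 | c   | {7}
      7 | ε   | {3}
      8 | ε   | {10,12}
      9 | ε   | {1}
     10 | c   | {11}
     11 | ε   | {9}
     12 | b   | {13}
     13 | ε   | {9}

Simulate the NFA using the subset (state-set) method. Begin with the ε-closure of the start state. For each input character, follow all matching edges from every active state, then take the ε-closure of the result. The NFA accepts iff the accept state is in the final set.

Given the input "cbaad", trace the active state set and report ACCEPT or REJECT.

Answer: REJECT

Steps:
start: ε-closure({0}) = {0,1,2,4,6}
'c' @ 1: {3,5,7,8,10,12}
'b' @ 2: {1,9,13}  (accept∈set)
'a' @ 3: {}  — state set empty
rest 'ad' ignored (set empty)
end set {} — state 1 not in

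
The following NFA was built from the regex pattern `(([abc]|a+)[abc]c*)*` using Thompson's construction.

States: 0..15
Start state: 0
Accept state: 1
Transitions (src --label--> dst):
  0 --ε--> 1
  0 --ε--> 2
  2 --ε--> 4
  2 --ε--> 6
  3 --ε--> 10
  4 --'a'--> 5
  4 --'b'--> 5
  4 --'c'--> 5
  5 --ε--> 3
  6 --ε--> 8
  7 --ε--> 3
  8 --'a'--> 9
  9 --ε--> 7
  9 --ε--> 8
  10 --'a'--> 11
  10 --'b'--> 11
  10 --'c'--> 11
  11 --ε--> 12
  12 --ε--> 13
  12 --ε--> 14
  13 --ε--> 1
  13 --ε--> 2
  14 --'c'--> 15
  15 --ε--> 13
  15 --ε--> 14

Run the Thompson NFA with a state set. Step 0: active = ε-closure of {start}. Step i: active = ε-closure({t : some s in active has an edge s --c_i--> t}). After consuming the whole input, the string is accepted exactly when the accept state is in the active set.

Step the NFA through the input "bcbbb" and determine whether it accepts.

Answer: REJECT

Derivation:
initial (ε-close {0}): {0,1,2,4,6,8}
'b' @ 1: {3,5,10}
'c' @ 2: {1,2,4,6,8,11,12,13,14}  ✓accept
'b' @ 3: {3,5,10}
'b' @ 4: {1,2,4,6,8,11,12,13,14}  ✓accept
'b' @ 5: {3,5,10}
end set {3,5,10} — state 1 not in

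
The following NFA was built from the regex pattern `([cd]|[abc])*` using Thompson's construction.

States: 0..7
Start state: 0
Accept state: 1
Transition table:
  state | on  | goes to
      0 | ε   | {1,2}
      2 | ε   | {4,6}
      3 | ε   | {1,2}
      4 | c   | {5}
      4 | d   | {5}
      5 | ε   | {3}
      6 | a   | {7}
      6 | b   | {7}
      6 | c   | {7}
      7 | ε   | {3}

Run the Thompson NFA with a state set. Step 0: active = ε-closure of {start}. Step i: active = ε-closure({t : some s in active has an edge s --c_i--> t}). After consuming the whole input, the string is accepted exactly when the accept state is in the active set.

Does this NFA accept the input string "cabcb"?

Answer: ACCEPT

Steps:
S₀ = ε-closure({0}) = {0,1,2,4,6}
'c' @ 1: {1,2,3,4,5,6,7}  ✓accept
'a' @ 2: {1,2,3,4,6,7}  ✓accept
'b' @ 3: {1,2,3,4,6,7}  ✓accept
'c' @ 4: {1,2,3,4,5,6,7}  ✓accept
'b' @ 5: {1,2,3,4,6,7}  ✓accept
end set {1,2,3,4,6,7} — state 1 in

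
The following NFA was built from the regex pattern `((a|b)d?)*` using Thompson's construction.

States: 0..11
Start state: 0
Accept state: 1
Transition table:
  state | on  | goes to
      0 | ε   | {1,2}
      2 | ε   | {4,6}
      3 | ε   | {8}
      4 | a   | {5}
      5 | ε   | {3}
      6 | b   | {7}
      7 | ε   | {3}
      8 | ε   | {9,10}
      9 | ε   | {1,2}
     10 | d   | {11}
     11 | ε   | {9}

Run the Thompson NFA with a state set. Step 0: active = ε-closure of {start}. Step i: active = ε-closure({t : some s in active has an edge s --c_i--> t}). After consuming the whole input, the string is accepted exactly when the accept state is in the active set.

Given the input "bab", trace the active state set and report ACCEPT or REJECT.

Answer: ACCEPT

Trace:
S₀ = ε-closure({0}) = {0,1,2,4,6}
'b' @ 1: {1,2,3,4,6,7,8,9,10}  [accepting]
'a' @ 2: {1,2,3,4,5,6,8,9,10}  [accepting]
'b' @ 3: {1,2,3,4,6,7,8,9,10}  [accepting]
final: {1,2,3,4,6,7,8,9,10}; accept 1 in set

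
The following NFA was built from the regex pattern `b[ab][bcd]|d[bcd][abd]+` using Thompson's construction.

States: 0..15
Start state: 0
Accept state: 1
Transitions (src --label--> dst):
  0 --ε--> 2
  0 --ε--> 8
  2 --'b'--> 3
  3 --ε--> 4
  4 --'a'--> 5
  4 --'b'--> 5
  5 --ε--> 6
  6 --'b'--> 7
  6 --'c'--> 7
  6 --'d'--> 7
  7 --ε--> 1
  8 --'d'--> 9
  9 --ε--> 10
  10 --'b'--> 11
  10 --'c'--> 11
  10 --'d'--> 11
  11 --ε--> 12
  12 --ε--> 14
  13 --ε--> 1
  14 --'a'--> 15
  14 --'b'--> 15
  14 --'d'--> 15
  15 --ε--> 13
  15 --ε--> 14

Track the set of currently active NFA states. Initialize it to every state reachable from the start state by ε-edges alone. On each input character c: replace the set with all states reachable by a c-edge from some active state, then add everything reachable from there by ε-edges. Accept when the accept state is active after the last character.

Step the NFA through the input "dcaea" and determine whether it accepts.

initial (ε-close {0}): {0,2,8}
'd' @ 1: {9,10}
'c' @ 2: {11,12,14}
'a' @ 3: {1,13,14,15}  ✓accept
'e' @ 4: {}  — no active states
rest 'a' ignored (set empty)
final: {}; accept 1 not in set

Answer: REJECT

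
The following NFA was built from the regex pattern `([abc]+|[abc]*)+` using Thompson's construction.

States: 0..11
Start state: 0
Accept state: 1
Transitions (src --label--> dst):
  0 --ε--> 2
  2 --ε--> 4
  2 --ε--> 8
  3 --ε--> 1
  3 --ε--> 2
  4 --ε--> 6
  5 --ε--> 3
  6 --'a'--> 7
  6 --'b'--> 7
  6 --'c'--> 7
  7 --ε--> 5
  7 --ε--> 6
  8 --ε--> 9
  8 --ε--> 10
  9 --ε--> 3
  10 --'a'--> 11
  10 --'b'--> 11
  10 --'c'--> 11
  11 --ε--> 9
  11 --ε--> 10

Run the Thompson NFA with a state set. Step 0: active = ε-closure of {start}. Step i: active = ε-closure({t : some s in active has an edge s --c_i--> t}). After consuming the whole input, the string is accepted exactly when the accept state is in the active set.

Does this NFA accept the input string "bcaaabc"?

Answer: ACCEPT

Trace:
S₀ = ε-closure({0}) = {0,1,2,3,4,6,8,9,10}
'b' @ 1: {1,2,3,4,5,6,7,8,9,10,11}  ✓accept
'c' @ 2: {1,2,3,4,5,6,7,8,9,10,11}  ✓accept
'a' @ 3: {1,2,3,4,5,6,7,8,9,10,11}  ✓accept
'a' @ 4: {1,2,3,4,5,6,7,8,9,10,11}  ✓accept
'a' @ 5: {1,2,3,4,5,6,7,8,9,10,11}  ✓accept
'b' @ 6: {1,2,3,4,5,6,7,8,9,10,11}  ✓accept
'c' @ 7: {1,2,3,4,5,6,7,8,9,10,11}  ✓accept
final: {1,2,3,4,5,6,7,8,9,10,11}; accept 1 in set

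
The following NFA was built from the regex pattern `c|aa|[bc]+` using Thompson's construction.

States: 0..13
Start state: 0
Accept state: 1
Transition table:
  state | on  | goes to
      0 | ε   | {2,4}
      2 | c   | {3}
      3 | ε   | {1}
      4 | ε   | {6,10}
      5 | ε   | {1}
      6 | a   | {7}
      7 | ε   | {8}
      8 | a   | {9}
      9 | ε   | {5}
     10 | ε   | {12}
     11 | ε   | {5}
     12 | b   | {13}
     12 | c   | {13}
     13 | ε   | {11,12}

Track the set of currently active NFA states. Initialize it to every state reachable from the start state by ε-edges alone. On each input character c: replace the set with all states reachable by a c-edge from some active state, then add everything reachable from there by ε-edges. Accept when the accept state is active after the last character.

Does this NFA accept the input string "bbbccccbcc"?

Answer: ACCEPT

Steps:
S₀ = ε-closure({0}) = {0,2,4,6,10,12}
'b' @ 1: {1,5,11,12,13}  ✓accept
'b' @ 2: {1,5,11,12,13}  ✓accept
'b' @ 3: {1,5,11,12,13}  ✓accept
'c' @ 4: {1,5,11,12,13}  ✓accept
'c' @ 5: {1,5,11,12,13}  ✓accept
'c' @ 6: {1,5,11,12,13}  ✓accept
'c' @ 7: {1,5,11,12,13}  ✓accept
'b' @ 8: {1,5,11,12,13}  ✓accept
'c' @ 9: {1,5,11,12,13}  ✓accept
'c' @ 10: {1,5,11,12,13}  ✓accept
final: {1,5,11,12,13}; accept 1 in set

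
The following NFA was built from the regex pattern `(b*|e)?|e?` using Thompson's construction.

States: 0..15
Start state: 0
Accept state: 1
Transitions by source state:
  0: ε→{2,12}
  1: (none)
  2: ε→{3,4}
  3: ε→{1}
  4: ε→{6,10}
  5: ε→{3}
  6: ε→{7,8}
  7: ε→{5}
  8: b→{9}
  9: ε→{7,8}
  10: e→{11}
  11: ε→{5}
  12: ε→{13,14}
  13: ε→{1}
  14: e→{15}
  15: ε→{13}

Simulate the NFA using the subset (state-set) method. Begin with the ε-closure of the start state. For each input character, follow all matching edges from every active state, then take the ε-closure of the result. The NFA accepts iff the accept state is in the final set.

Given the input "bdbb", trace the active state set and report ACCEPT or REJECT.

start: ε-closure({0}) = {0,1,2,3,4,5,6,7,8,10,12,13,14}
'b' @ 1: {1,3,5,7,8,9}  [accepting]
'd' @ 2: {}  — dead — no transitions
rest 'bb' ignored (set empty)
final: {}; accept 1 not in set

Answer: REJECT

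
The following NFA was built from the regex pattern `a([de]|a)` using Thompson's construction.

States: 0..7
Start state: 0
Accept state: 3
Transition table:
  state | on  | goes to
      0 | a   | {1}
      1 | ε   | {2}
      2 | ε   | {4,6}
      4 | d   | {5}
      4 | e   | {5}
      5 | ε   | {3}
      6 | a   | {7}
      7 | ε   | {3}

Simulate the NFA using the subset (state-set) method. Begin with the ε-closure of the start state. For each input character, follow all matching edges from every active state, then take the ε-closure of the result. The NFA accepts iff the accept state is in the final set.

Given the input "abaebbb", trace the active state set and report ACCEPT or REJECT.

Answer: REJECT

Derivation:
start: ε-closure({0}) = {0}
'a' @ 1: {1,2,4,6}
'b' @ 2: {}  — dead — no transitions
rest 'aebbb' ignored (set empty)
after full input: {}  (accept=3 not in)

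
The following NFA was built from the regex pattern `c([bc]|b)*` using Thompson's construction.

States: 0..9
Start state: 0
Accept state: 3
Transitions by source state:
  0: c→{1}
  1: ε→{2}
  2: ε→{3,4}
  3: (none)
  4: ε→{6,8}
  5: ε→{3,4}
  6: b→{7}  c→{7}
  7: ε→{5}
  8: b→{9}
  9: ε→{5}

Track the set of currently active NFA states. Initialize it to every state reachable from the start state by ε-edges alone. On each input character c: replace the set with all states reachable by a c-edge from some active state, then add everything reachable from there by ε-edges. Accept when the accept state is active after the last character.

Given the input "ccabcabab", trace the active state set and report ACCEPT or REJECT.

Answer: REJECT

Steps:
S₀ = ε-closure({0}) = {0}
'c' @ 1: {1,2,3,4,6,8}  (accept∈set)
'c' @ 2: {3,4,5,6,7,8}  (accept∈set)
'a' @ 3: {}  — dead — no transitions
rest 'bcabab' ignored (set empty)
after full input: {}  (accept=3 not in)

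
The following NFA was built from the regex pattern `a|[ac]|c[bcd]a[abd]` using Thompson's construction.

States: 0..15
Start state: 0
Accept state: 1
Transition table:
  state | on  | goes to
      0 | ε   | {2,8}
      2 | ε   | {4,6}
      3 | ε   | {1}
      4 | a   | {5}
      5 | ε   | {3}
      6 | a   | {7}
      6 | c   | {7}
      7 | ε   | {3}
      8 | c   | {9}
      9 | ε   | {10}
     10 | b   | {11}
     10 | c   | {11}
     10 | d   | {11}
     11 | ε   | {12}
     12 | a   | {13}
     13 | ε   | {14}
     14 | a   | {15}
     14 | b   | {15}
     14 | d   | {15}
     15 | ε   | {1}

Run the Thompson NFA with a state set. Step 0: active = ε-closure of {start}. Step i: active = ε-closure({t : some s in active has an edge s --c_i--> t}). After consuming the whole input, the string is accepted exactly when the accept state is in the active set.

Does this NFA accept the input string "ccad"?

Answer: ACCEPT

Steps:
initial (ε-close {0}): {0,2,4,6,8}
'c' @ 1: {1,3,7,9,10}  [accepting]
'c' @ 2: {11,12}
'a' @ 3: {13,14}
'd' @ 4: {1,15}  [accepting]
end set {1,15} — state 1 in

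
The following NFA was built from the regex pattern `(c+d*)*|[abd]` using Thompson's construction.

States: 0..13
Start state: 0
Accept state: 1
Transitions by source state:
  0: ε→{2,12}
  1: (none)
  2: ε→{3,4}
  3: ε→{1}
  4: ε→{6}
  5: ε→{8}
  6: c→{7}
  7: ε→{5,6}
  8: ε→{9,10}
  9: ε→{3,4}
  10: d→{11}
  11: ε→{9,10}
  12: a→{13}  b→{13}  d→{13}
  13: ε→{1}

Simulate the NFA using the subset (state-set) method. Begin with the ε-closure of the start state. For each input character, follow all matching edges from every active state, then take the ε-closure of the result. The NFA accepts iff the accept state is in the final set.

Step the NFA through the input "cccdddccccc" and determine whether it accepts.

start: ε-closure({0}) = {0,1,2,3,4,6,12}
'c' @ 1: {1,3,4,5,6,7,8,9,10}  [accepting]
'c' @ 2: {1,3,4,5,6,7,8,9,10}  [accepting]
'c' @ 3: {1,3,4,5,6,7,8,9,10}  [accepting]
'd' @ 4: {1,3,4,6,9,10,11}  [accepting]
'd' @ 5: {1,3,4,6,9,10,11}  [accepting]
'd' @ 6: {1,3,4,6,9,10,11}  [accepting]
'c' @ 7: {1,3,4,5,6,7,8,9,10}  [accepting]
'c' @ 8: {1,3,4,5,6,7,8,9,10}  [accepting]
'c' @ 9: {1,3,4,5,6,7,8,9,10}  [accepting]
'c' @ 10: {1,3,4,5,6,7,8,9,10}  [accepting]
'c' @ 11: {1,3,4,5,6,7,8,9,10}  [accepting]
after full input: {1,3,4,5,6,7,8,9,10}  (accept=1 in)

Answer: ACCEPT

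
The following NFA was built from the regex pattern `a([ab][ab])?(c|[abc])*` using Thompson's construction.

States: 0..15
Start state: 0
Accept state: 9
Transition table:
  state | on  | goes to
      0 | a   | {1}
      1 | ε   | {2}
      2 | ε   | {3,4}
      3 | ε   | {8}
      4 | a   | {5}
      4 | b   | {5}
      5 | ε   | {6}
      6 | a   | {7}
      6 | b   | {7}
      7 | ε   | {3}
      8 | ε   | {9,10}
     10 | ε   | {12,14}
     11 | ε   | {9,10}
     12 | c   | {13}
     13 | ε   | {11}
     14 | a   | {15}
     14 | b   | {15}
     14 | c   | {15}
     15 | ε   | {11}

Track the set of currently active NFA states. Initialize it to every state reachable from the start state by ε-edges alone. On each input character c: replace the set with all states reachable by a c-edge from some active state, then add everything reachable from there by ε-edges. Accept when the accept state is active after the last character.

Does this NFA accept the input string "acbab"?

Answer: ACCEPT

Trace:
start: ε-closure({0}) = {0}
'a' @ 1: {1,2,3,4,8,9,10,12,14}  [accepting]
'c' @ 2: {9,10,11,12,13,14,15}  [accepting]
'b' @ 3: {9,10,11,12,14,15}  [accepting]
'a' @ 4: {9,10,11,12,14,15}  [accepting]
'b' @ 5: {9,10,11,12,14,15}  [accepting]
end set {9,10,11,12,14,15} — state 9 in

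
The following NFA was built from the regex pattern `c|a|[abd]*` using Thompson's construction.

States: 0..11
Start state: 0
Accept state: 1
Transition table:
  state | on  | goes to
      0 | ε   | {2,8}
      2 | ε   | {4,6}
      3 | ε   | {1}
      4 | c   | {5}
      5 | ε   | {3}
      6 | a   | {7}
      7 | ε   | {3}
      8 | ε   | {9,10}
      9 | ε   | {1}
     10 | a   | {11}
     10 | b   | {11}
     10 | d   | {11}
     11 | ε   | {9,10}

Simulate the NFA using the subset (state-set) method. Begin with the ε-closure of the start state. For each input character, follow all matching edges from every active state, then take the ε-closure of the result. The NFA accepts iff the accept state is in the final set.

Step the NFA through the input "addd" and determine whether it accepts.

Answer: ACCEPT

Trace:
start: ε-closure({0}) = {0,1,2,4,6,8,9,10}
'a' @ 1: {1,3,7,9,10,11}  (accept∈set)
'd' @ 2: {1,9,10,11}  (accept∈set)
'd' @ 3: {1,9,10,11}  (accept∈set)
'd' @ 4: {1,9,10,11}  (accept∈set)
after full input: {1,9,10,11}  (accept=1 in)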